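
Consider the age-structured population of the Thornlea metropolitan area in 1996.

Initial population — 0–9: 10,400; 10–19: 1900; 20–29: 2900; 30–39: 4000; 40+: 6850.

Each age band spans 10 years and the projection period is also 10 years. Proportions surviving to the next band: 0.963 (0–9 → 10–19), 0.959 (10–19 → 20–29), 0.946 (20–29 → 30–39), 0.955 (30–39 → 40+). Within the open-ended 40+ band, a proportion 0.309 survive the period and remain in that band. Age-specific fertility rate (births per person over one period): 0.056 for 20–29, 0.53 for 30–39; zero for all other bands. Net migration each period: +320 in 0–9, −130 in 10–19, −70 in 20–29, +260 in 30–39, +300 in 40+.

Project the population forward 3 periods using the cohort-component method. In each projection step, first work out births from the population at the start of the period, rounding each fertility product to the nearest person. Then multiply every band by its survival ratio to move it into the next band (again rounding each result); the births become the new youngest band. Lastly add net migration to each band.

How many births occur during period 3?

1543

After projecting period 1:
Births: 2900 * 0.056 = 162, 4000 * 0.53 = 2120 — total 2282
10–19: 10400 * 0.963 = 10015
20–29: 1900 * 0.959 = 1822
30–39: 2900 * 0.946 = 2743
40+: 4000 * 0.955 + 6850 * 0.309 = 3820 + 2117 = 5937
Net migration: 0–9 + 320 → 2602; 10–19 − 130 → 9885; 20–29 − 70 → 1752; 30–39 + 260 → 3003; 40+ + 300 → 6237
Giving 2602 / 9885 / 1752 / 3003 / 6237.
After projecting period 2:
Births: 1752 * 0.056 = 98, 3003 * 0.53 = 1592 — total 1690
10–19: 2602 * 0.963 = 2506
20–29: 9885 * 0.959 = 9480
30–39: 1752 * 0.946 = 1657
40+: 3003 * 0.955 + 6237 * 0.309 = 2868 + 1927 = 4795
Net migration: 0–9 + 320 → 2010; 10–19 − 130 → 2376; 20–29 − 70 → 9410; 30–39 + 260 → 1917; 40+ + 300 → 5095
Giving 2010 / 2376 / 9410 / 1917 / 5095.
After projecting period 3:
Births: 9410 * 0.056 = 527, 1917 * 0.53 = 1016 — total 1543
10–19: 2010 * 0.963 = 1936
20–29: 2376 * 0.959 = 2279
30–39: 9410 * 0.946 = 8902
40+: 1917 * 0.955 + 5095 * 0.309 = 1831 + 1574 = 3405
Net migration: 0–9 + 320 → 1863; 10–19 − 130 → 1806; 20–29 − 70 → 2209; 30–39 + 260 → 9162; 40+ + 300 → 3705
Giving 1863 / 1806 / 2209 / 9162 / 3705.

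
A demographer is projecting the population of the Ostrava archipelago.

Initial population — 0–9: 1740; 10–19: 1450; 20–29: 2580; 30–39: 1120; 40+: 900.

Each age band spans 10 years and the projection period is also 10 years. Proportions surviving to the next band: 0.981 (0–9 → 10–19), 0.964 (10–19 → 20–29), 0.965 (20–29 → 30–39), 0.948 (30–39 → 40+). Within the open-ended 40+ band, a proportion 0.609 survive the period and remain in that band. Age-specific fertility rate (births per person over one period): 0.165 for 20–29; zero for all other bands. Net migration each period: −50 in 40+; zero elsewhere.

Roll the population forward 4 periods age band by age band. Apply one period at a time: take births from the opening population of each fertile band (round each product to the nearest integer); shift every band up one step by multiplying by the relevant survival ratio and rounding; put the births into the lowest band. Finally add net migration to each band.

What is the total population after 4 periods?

[period 1]
Births: 2580 × 0.165 = 426
10–19: 1740 × 0.981 = 1707
20–29: 1450 × 0.964 = 1398
30–39: 2580 × 0.965 = 2490
40+: 1120 × 0.948 + 900 × 0.609 = 1062 + 548 = 1610
Net migration: 40+ − 50 → 1560
End of period: [426, 1707, 1398, 2490, 1560]
[period 2]
Births: 1398 × 0.165 = 231
10–19: 426 × 0.981 = 418
20–29: 1707 × 0.964 = 1646
30–39: 1398 × 0.965 = 1349
40+: 2490 × 0.948 + 1560 × 0.609 = 2361 + 950 = 3311
Net migration: 40+ − 50 → 3261
End of period: [231, 418, 1646, 1349, 3261]
[period 3]
Births: 1646 × 0.165 = 272
10–19: 231 × 0.981 = 227
20–29: 418 × 0.964 = 403
30–39: 1646 × 0.965 = 1588
40+: 1349 × 0.948 + 3261 × 0.609 = 1279 + 1986 = 3265
Net migration: 40+ − 50 → 3215
End of period: [272, 227, 403, 1588, 3215]
[period 4]
Births: 403 × 0.165 = 66
10–19: 272 × 0.981 = 267
20–29: 227 × 0.964 = 219
30–39: 403 × 0.965 = 389
40+: 1588 × 0.948 + 3215 × 0.609 = 1505 + 1958 = 3463
Net migration: 40+ − 50 → 3413
End of period: [66, 267, 219, 389, 3413]
Total after period 4: 66 + 267 + 219 + 389 + 3413 = 4354

4354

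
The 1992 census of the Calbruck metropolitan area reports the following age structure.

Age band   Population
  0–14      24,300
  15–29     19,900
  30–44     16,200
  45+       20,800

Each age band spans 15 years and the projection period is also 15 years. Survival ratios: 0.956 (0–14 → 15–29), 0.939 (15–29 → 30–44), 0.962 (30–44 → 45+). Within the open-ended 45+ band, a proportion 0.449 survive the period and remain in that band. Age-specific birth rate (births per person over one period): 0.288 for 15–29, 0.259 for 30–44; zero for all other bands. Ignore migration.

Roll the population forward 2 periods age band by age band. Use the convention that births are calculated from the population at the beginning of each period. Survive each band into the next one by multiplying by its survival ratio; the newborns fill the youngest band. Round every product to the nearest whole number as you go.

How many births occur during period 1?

Numbering the bands 1..4 from youngest to oldest:
After projecting period 1:
Births: 19900 × 0.288 = 5731  |  16200 × 0.259 = 4196 ⇒ total 9927
Band 2: 24300 × 0.956 = 23231
Band 3: 19900 × 0.939 = 18686
Band 4: 16200 × 0.962 + 20800 × 0.449 = 15584 + 9339 = 24923
→ [9927, 23231, 18686, 24923]

9927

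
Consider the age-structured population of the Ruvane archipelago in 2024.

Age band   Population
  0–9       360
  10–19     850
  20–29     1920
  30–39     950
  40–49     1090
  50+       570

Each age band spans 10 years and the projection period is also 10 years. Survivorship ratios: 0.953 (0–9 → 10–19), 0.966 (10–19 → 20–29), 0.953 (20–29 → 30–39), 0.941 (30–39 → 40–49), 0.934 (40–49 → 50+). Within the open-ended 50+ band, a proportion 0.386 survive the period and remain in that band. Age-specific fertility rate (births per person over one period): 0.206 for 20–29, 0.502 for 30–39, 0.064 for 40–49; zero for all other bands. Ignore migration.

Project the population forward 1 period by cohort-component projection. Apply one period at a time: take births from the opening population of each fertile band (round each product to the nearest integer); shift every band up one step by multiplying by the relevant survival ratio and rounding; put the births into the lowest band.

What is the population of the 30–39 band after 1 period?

1830

— Period 1 —
Births: 1920 * 0.206 = 396 ; 950 * 0.502 = 477 ; 1090 * 0.064 = 70 → 943
10–19: 360 * 0.953 = 343
20–29: 850 * 0.966 = 821
30–39: 1920 * 0.953 = 1830
40–49: 950 * 0.941 = 894
50+: 1090 * 0.934 + 570 * 0.386 = 1018 + 220 = 1238
→ [943, 343, 821, 1830, 894, 1238]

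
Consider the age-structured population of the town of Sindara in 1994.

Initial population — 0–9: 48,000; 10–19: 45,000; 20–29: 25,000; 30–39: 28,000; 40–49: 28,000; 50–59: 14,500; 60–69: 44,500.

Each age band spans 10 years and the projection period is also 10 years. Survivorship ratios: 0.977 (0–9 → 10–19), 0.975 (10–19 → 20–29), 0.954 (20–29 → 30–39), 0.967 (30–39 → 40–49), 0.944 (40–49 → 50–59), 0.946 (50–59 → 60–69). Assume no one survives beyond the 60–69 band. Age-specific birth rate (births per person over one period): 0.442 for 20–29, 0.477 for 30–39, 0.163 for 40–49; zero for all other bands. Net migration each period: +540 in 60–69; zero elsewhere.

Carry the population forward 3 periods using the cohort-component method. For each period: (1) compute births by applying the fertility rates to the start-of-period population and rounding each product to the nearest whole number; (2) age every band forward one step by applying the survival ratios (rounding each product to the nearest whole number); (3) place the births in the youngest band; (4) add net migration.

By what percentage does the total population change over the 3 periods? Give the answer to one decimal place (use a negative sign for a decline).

After projecting period 1:
Births: 25000 * 0.442 = 11050, 28000 * 0.477 = 13356, 28000 * 0.163 = 4564 → total 28970
10–19: 48000 * 0.977 = 46896
20–29: 45000 * 0.975 = 43875
30–39: 25000 * 0.954 = 23850
40–49: 28000 * 0.967 = 27076
50–59: 28000 * 0.944 = 26432
60–69: 14500 * 0.946 = 13717
Net migration: 60–69 + 540 → 14257
Giving 28970 / 46896 / 43875 / 23850 / 27076 / 26432 / 14257.
After projecting period 2:
Births: 43875 * 0.442 = 19393, 23850 * 0.477 = 11376, 27076 * 0.163 = 4413 → total 35182
10–19: 28970 * 0.977 = 28304
20–29: 46896 * 0.975 = 45724
30–39: 43875 * 0.954 = 41857
40–49: 23850 * 0.967 = 23063
50–59: 27076 * 0.944 = 25560
60–69: 26432 * 0.946 = 25005
Net migration: 60–69 + 540 → 25545
Giving 35182 / 28304 / 45724 / 41857 / 23063 / 25560 / 25545.
After projecting period 3:
Births: 45724 * 0.442 = 20210, 41857 * 0.477 = 19966, 23063 * 0.163 = 3759 → total 43935
10–19: 35182 * 0.977 = 34373
20–29: 28304 * 0.975 = 27596
30–39: 45724 * 0.954 = 43621
40–49: 41857 * 0.967 = 40476
50–59: 23063 * 0.944 = 21771
60–69: 25560 * 0.946 = 24180
Net migration: 60–69 + 540 → 24720
Giving 43935 / 34373 / 27596 / 43621 / 40476 / 21771 / 24720.
Total: 233000 → 236492; change = 3492; percentage change = 1.5%

1.5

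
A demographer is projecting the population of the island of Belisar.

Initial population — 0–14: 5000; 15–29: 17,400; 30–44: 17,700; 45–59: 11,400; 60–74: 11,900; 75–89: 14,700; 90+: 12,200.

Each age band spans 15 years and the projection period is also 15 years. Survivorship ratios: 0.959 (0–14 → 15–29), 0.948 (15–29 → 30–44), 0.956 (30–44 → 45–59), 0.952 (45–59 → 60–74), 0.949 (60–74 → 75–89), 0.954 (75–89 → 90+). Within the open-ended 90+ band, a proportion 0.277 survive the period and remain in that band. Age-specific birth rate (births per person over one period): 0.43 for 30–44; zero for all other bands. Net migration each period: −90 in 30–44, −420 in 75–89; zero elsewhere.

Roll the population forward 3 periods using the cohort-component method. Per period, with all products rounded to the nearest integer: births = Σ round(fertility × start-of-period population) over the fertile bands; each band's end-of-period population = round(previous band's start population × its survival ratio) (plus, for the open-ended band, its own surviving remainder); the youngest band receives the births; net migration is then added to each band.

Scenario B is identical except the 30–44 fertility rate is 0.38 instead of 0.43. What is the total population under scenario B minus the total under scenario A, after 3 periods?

(Bands numbered youngest = 1 to oldest = 7.)
[period 1]
Births: 17700 × 0.43 = 7611
Band 2: 5000 × 0.959 = 4795
Band 3: 17400 × 0.948 = 16495
Band 4: 17700 × 0.956 = 16921
Band 5: 11400 × 0.952 = 10853
Band 6: 11900 × 0.949 = 11293
Band 7: 14700 × 0.954 + 12200 × 0.277 = 14024 + 3379 = 17403
Net migration: Band 3 − 90 → 16405; Band 6 − 420 → 10873
End of period: [7611, 4795, 16405, 16921, 10853, 10873, 17403]
[period 2]
Births: 16405 × 0.43 = 7054
Band 2: 7611 × 0.959 = 7299
Band 3: 4795 × 0.948 = 4546
Band 4: 16405 × 0.956 = 15683
Band 5: 16921 × 0.952 = 16109
Band 6: 10853 × 0.949 = 10299
Band 7: 10873 × 0.954 + 17403 × 0.277 = 10373 + 4821 = 15194
Net migration: Band 3 − 90 → 4456; Band 6 − 420 → 9879
End of period: [7054, 7299, 4456, 15683, 16109, 9879, 15194]
[period 3]
Births: 4456 × 0.43 = 1916
Band 2: 7054 × 0.959 = 6765
Band 3: 7299 × 0.948 = 6919
Band 4: 4456 × 0.956 = 4260
Band 5: 15683 × 0.952 = 14930
Band 6: 16109 × 0.949 = 15287
Band 7: 9879 × 0.954 + 15194 × 0.277 = 9425 + 4209 = 13634
Net migration: Band 3 − 90 → 6829; Band 6 − 420 → 14867
End of period: [1916, 6765, 6829, 4260, 14930, 14867, 13634]
Scenario A total after 3 periods: 63201
Scenario B projection —
[period 1]
Births: 17700 × 0.38 = 6726
Band 2: 5000 × 0.959 = 4795
Band 3: 17400 × 0.948 = 16495
Band 4: 17700 × 0.956 = 16921
Band 5: 11400 × 0.952 = 10853
Band 6: 11900 × 0.949 = 11293
Band 7: 14700 × 0.954 + 12200 × 0.277 = 14024 + 3379 = 17403
Net migration: Band 3 − 90 → 16405; Band 6 − 420 → 10873
End of period: [6726, 4795, 16405, 16921, 10853, 10873, 17403]
[period 2]
Births: 16405 × 0.38 = 6234
Band 2: 6726 × 0.959 = 6450
Band 3: 4795 × 0.948 = 4546
Band 4: 16405 × 0.956 = 15683
Band 5: 16921 × 0.952 = 16109
Band 6: 10853 × 0.949 = 10299
Band 7: 10873 × 0.954 + 17403 × 0.277 = 10373 + 4821 = 15194
Net migration: Band 3 − 90 → 4456; Band 6 − 420 → 9879
End of period: [6234, 6450, 4456, 15683, 16109, 9879, 15194]
[period 3]
Births: 4456 × 0.38 = 1693
Band 2: 6234 × 0.959 = 5978
Band 3: 6450 × 0.948 = 6115
Band 4: 4456 × 0.956 = 4260
Band 5: 15683 × 0.952 = 14930
Band 6: 16109 × 0.949 = 15287
Band 7: 9879 × 0.954 + 15194 × 0.277 = 9425 + 4209 = 13634
Net migration: Band 3 − 90 → 6025; Band 6 − 420 → 14867
End of period: [1693, 5978, 6025, 4260, 14930, 14867, 13634]
Scenario B total after 3 periods: 61387
Difference B − A = 61387 − 63201 = -1814

-1814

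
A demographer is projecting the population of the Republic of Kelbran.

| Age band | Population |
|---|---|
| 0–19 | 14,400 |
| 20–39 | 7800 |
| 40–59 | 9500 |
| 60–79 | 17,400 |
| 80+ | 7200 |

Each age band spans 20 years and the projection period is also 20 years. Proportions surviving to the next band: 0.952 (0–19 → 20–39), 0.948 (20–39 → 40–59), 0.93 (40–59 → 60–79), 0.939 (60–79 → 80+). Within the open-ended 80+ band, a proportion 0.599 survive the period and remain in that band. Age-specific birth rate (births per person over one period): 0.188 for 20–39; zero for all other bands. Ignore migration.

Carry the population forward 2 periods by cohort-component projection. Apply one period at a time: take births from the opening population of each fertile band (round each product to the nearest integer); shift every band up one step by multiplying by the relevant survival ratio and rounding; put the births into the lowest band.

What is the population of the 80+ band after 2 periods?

20667

(Bands numbered youngest = 1 to oldest = 5.)
Period 1:
Births: 7800 * 0.188 = 1466
Band 2: 14400 * 0.952 = 13709
Band 3: 7800 * 0.948 = 7394
Band 4: 9500 * 0.93 = 8835
Band 5: 17400 * 0.939 + 7200 * 0.599 = 16339 + 4313 = 20652
Giving 1466 / 13709 / 7394 / 8835 / 20652.
Period 2:
Births: 13709 * 0.188 = 2577
Band 2: 1466 * 0.952 = 1396
Band 3: 13709 * 0.948 = 12996
Band 4: 7394 * 0.93 = 6876
Band 5: 8835 * 0.939 + 20652 * 0.599 = 8296 + 12371 = 20667
Giving 2577 / 1396 / 12996 / 6876 / 20667.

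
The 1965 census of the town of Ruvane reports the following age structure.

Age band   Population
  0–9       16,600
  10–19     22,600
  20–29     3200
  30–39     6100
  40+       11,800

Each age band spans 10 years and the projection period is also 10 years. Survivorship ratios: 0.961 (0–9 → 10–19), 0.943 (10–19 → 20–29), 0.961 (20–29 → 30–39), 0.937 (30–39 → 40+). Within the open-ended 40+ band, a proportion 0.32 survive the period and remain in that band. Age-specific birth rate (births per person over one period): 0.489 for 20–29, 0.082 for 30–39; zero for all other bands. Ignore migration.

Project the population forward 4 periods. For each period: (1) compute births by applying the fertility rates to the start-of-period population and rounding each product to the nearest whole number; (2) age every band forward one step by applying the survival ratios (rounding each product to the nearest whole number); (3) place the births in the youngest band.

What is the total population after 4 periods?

42548

After projecting period 1:
Births: 3200 × 0.489 = 1565, 6100 × 0.082 = 500 → total 2065
10–19: 16600 × 0.961 = 15953
20–29: 22600 × 0.943 = 21312
30–39: 3200 × 0.961 = 3075
40+: 6100 × 0.937 + 11800 × 0.32 = 5716 + 3776 = 9492
Population now: 0–9=2065, 10–19=15953, 20–29=21312, 30–39=3075, 40+=9492
After projecting period 2:
Births: 21312 × 0.489 = 10422, 3075 × 0.082 = 252 → total 10674
10–19: 2065 × 0.961 = 1984
20–29: 15953 × 0.943 = 15044
30–39: 21312 × 0.961 = 20481
40+: 3075 × 0.937 + 9492 × 0.32 = 2881 + 3037 = 5918
Population now: 0–9=10674, 10–19=1984, 20–29=15044, 30–39=20481, 40+=5918
After projecting period 3:
Births: 15044 × 0.489 = 7357, 20481 × 0.082 = 1679 → total 9036
10–19: 10674 × 0.961 = 10258
20–29: 1984 × 0.943 = 1871
30–39: 15044 × 0.961 = 14457
40+: 20481 × 0.937 + 5918 × 0.32 = 19191 + 1894 = 21085
Population now: 0–9=9036, 10–19=10258, 20–29=1871, 30–39=14457, 40+=21085
After projecting period 4:
Births: 1871 × 0.489 = 915, 14457 × 0.082 = 1185 → total 2100
10–19: 9036 × 0.961 = 8684
20–29: 10258 × 0.943 = 9673
30–39: 1871 × 0.961 = 1798
40+: 14457 × 0.937 + 21085 × 0.32 = 13546 + 6747 = 20293
Population now: 0–9=2100, 10–19=8684, 20–29=9673, 30–39=1798, 40+=20293
Total after period 4: 2100 + 8684 + 9673 + 1798 + 20293 = 42548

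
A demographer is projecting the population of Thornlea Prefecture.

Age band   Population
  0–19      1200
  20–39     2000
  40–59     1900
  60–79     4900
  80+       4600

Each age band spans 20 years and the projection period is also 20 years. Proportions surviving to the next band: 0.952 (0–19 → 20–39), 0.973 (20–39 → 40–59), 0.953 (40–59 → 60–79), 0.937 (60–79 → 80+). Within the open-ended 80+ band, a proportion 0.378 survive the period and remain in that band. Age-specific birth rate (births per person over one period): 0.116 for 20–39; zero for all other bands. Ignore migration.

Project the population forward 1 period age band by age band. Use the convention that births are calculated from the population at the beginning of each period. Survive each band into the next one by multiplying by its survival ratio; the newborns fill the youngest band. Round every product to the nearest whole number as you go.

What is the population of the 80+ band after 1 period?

6330

Call the groups 1 to 5, youngest first.
Period 1:
Births: 2000 × 0.116 = 232
Group 2: 1200 × 0.952 = 1142
Group 3: 2000 × 0.973 = 1946
Group 4: 1900 × 0.953 = 1811
Group 5: 4900 × 0.937 + 4600 × 0.378 = 4591 + 1739 = 6330
Giving 232 / 1142 / 1946 / 1811 / 6330.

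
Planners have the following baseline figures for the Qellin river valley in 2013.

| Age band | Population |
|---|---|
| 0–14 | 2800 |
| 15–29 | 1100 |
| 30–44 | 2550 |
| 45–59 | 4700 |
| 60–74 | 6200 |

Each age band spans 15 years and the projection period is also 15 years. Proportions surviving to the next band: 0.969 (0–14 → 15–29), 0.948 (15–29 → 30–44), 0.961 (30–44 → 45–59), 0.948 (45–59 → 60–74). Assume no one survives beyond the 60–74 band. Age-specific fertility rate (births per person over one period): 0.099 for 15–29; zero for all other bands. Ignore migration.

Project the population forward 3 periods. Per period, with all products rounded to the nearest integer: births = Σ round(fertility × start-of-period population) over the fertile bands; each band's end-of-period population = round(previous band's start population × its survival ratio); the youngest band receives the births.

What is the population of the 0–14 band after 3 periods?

(Bands numbered youngest = 1 to oldest = 5.)
— Period 1 —
Births: 1100 * 0.099 = 109
Band 2: 2800 * 0.969 = 2713
Band 3: 1100 * 0.948 = 1043
Band 4: 2550 * 0.961 = 2451
Band 5: 4700 * 0.948 = 4456
End of period: [109, 2713, 1043, 2451, 4456]
— Period 2 —
Births: 2713 * 0.099 = 269
Band 2: 109 * 0.969 = 106
Band 3: 2713 * 0.948 = 2572
Band 4: 1043 * 0.961 = 1002
Band 5: 2451 * 0.948 = 2324
End of period: [269, 106, 2572, 1002, 2324]
— Period 3 —
Births: 106 * 0.099 = 10
Band 2: 269 * 0.969 = 261
Band 3: 106 * 0.948 = 100
Band 4: 2572 * 0.961 = 2472
Band 5: 1002 * 0.948 = 950
End of period: [10, 261, 100, 2472, 950]

10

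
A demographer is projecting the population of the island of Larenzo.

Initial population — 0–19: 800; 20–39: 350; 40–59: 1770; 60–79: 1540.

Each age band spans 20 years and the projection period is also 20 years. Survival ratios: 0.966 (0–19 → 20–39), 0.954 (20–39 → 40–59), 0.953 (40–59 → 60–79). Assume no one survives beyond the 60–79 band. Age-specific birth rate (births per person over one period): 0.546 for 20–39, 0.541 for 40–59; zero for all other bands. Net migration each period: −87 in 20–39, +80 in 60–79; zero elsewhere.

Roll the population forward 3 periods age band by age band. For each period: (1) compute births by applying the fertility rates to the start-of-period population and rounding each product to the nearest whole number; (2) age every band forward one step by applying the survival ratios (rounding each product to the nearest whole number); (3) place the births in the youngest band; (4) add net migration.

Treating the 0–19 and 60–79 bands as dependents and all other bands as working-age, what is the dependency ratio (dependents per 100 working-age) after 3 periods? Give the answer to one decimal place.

[period 1]
Births: 350 × 0.546 = 191, 1770 × 0.541 = 958 — total 1149
20–39: 800 × 0.966 = 773
40–59: 350 × 0.954 = 334
60–79: 1770 × 0.953 = 1687
Net migration: 20–39 − 87 → 686; 60–79 + 80 → 1767
Population now: 0–19=1149, 20–39=686, 40–59=334, 60–79=1767
[period 2]
Births: 686 × 0.546 = 375, 334 × 0.541 = 181 — total 556
20–39: 1149 × 0.966 = 1110
40–59: 686 × 0.954 = 654
60–79: 334 × 0.953 = 318
Net migration: 20–39 − 87 → 1023; 60–79 + 80 → 398
Population now: 0–19=556, 20–39=1023, 40–59=654, 60–79=398
[period 3]
Births: 1023 × 0.546 = 559, 654 × 0.541 = 354 — total 913
20–39: 556 × 0.966 = 537
40–59: 1023 × 0.954 = 976
60–79: 654 × 0.953 = 623
Net migration: 20–39 − 87 → 450; 60–79 + 80 → 703
Population now: 0–19=913, 20–39=450, 40–59=976, 60–79=703
Dependents (band 0–19 + band 60–79) = 913 + 703 = 1616; working-age = 1426; ratio = 1616/1426 × 100 = 113.3

113.3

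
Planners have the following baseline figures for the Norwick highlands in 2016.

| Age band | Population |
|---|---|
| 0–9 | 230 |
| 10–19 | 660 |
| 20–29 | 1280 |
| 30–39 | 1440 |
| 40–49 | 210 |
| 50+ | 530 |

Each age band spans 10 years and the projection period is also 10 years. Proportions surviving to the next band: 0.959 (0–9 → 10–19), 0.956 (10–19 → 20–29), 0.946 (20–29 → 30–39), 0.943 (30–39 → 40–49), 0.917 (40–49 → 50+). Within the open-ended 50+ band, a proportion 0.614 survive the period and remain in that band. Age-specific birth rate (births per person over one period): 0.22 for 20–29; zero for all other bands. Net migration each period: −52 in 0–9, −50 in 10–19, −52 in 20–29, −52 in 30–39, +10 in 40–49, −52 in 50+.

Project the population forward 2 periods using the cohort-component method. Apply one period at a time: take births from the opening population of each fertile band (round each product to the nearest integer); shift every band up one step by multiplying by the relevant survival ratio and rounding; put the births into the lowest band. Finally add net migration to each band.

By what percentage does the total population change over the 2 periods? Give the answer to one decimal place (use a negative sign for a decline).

-20.8

(Bands numbered youngest = 1 to oldest = 6.)
[period 1]
Births: 1280 * 0.22 = 282
Band 2: 230 * 0.959 = 221
Band 3: 660 * 0.956 = 631
Band 4: 1280 * 0.946 = 1211
Band 5: 1440 * 0.943 = 1358
Band 6: 210 * 0.917 + 530 * 0.614 = 193 + 325 = 518
Net migration: Band 1 − 52 → 230; Band 2 − 50 → 171; Band 3 − 52 → 579; Band 4 − 52 → 1159; Band 5 + 10 → 1368; Band 6 − 52 → 466
Giving 230 / 171 / 579 / 1159 / 1368 / 466.
[period 2]
Births: 579 * 0.22 = 127
Band 2: 230 * 0.959 = 221
Band 3: 171 * 0.956 = 163
Band 4: 579 * 0.946 = 548
Band 5: 1159 * 0.943 = 1093
Band 6: 1368 * 0.917 + 466 * 0.614 = 1254 + 286 = 1540
Net migration: Band 1 − 52 → 75; Band 2 − 50 → 171; Band 3 − 52 → 111; Band 4 − 52 → 496; Band 5 + 10 → 1103; Band 6 − 52 → 1488
Giving 75 / 171 / 111 / 496 / 1103 / 1488.
Total: 4350 → 3444; change = -906; percentage change = -20.8%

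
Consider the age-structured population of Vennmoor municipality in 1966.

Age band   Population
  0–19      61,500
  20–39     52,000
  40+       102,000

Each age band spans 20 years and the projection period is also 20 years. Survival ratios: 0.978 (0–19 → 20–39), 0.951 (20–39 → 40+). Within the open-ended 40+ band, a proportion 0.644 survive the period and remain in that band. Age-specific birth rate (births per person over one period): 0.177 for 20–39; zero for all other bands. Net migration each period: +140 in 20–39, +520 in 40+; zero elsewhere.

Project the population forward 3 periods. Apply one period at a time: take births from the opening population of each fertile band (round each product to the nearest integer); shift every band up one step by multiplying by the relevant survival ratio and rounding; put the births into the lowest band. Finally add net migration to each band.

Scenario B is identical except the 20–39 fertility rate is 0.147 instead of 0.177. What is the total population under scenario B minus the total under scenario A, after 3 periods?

Period 1.
Births: 52000 × 0.177 = 9204
20–39: 61500 × 0.978 = 60147
40+: 52000 × 0.951 + 102000 × 0.644 = 49452 + 65688 = 115140
Net migration: 20–39 + 140 → 60287; 40+ + 520 → 115660
→ [9204, 60287, 115660]
Period 2.
Births: 60287 × 0.177 = 10671
20–39: 9204 × 0.978 = 9002
40+: 60287 × 0.951 + 115660 × 0.644 = 57333 + 74485 = 131818
Net migration: 20–39 + 140 → 9142; 40+ + 520 → 132338
→ [10671, 9142, 132338]
Period 3.
Births: 9142 × 0.177 = 1618
20–39: 10671 × 0.978 = 10436
40+: 9142 × 0.951 + 132338 × 0.644 = 8694 + 85226 = 93920
Net migration: 20–39 + 140 → 10576; 40+ + 520 → 94440
→ [1618, 10576, 94440]
Scenario A total after 3 periods: 106634
Scenario B projection —
Period 1.
Births: 52000 × 0.147 = 7644
20–39: 61500 × 0.978 = 60147
40+: 52000 × 0.951 + 102000 × 0.644 = 49452 + 65688 = 115140
Net migration: 20–39 + 140 → 60287; 40+ + 520 → 115660
→ [7644, 60287, 115660]
Period 2.
Births: 60287 × 0.147 = 8862
20–39: 7644 × 0.978 = 7476
40+: 60287 × 0.951 + 115660 × 0.644 = 57333 + 74485 = 131818
Net migration: 20–39 + 140 → 7616; 40+ + 520 → 132338
→ [8862, 7616, 132338]
Period 3.
Births: 7616 × 0.147 = 1120
20–39: 8862 × 0.978 = 8667
40+: 7616 × 0.951 + 132338 × 0.644 = 7243 + 85226 = 92469
Net migration: 20–39 + 140 → 8807; 40+ + 520 → 92989
→ [1120, 8807, 92989]
Scenario B total after 3 periods: 102916
Difference B − A = 102916 − 106634 = -3718

-3718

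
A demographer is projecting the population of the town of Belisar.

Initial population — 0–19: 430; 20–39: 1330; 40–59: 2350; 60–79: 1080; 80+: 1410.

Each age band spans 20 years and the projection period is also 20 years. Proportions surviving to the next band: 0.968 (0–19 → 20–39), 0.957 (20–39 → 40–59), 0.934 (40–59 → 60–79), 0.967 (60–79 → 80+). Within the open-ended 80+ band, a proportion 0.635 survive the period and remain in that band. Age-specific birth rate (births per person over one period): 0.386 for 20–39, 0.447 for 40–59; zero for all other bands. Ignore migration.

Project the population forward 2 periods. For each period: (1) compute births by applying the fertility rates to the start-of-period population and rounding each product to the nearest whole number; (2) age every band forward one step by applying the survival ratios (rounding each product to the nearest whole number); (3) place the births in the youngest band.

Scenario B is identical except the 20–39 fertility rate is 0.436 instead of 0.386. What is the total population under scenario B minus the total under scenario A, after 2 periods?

After projecting period 1:
Births: 1330 × 0.386 = 513  |  2350 × 0.447 = 1050 — total 1563
20–39: 430 × 0.968 = 416
40–59: 1330 × 0.957 = 1273
60–79: 2350 × 0.934 = 2195
80+: 1080 × 0.967 + 1410 × 0.635 = 1044 + 895 = 1939
Giving 1563 / 416 / 1273 / 2195 / 1939.
After projecting period 2:
Births: 416 × 0.386 = 161  |  1273 × 0.447 = 569 — total 730
20–39: 1563 × 0.968 = 1513
40–59: 416 × 0.957 = 398
60–79: 1273 × 0.934 = 1189
80+: 2195 × 0.967 + 1939 × 0.635 = 2123 + 1231 = 3354
Giving 730 / 1513 / 398 / 1189 / 3354.
Scenario A total after 2 periods: 7184
Scenario B projection —
After projecting period 1:
Births: 1330 × 0.436 = 580  |  2350 × 0.447 = 1050 — total 1630
20–39: 430 × 0.968 = 416
40–59: 1330 × 0.957 = 1273
60–79: 2350 × 0.934 = 2195
80+: 1080 × 0.967 + 1410 × 0.635 = 1044 + 895 = 1939
Giving 1630 / 416 / 1273 / 2195 / 1939.
After projecting period 2:
Births: 416 × 0.436 = 181  |  1273 × 0.447 = 569 — total 750
20–39: 1630 × 0.968 = 1578
40–59: 416 × 0.957 = 398
60–79: 1273 × 0.934 = 1189
80+: 2195 × 0.967 + 1939 × 0.635 = 2123 + 1231 = 3354
Giving 750 / 1578 / 398 / 1189 / 3354.
Scenario B total after 2 periods: 7269
Difference B − A = 7269 − 7184 = 85

85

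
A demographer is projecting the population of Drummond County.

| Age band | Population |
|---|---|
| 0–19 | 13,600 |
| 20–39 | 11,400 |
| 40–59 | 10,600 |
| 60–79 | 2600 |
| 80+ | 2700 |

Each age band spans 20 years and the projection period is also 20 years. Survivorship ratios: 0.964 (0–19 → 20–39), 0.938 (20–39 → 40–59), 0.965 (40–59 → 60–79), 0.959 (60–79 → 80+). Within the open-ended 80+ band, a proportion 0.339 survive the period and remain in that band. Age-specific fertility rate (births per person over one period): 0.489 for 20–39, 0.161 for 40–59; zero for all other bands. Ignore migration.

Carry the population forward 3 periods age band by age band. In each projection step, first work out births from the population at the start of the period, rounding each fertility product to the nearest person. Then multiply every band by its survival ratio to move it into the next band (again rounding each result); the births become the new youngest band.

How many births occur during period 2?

Period 1.
Births: 11400 × 0.489 = 5575, 10600 × 0.161 = 1707 → 7282
20–39: 13600 × 0.964 = 13110
40–59: 11400 × 0.938 = 10693
60–79: 10600 × 0.965 = 10229
80+: 2600 × 0.959 + 2700 × 0.339 = 2493 + 915 = 3408
End of period: [7282, 13110, 10693, 10229, 3408]
Period 2.
Births: 13110 × 0.489 = 6411, 10693 × 0.161 = 1722 → 8133
20–39: 7282 × 0.964 = 7020
40–59: 13110 × 0.938 = 12297
60–79: 10693 × 0.965 = 10319
80+: 10229 × 0.959 + 3408 × 0.339 = 9810 + 1155 = 10965
End of period: [8133, 7020, 12297, 10319, 10965]

8133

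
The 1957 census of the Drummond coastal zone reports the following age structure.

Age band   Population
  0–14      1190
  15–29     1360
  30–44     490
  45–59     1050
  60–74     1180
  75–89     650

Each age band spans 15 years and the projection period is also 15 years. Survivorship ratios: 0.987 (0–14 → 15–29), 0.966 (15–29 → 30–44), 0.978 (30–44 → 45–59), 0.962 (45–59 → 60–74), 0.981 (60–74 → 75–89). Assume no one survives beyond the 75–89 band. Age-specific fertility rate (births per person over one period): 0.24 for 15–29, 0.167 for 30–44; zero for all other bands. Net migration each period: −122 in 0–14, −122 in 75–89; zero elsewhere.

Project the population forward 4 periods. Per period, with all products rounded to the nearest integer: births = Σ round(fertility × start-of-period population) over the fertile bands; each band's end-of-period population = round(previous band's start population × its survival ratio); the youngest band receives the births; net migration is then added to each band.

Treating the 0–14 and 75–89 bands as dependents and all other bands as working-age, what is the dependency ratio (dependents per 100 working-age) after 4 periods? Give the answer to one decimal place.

Period 1:
Births: 1360 * 0.24 = 326  |  490 * 0.167 = 82 → total 408
15–29: 1190 * 0.987 = 1175
30–44: 1360 * 0.966 = 1314
45–59: 490 * 0.978 = 479
60–74: 1050 * 0.962 = 1010
75–89: 1180 * 0.981 = 1158
Net migration: 0–14 − 122 → 286; 75–89 − 122 → 1036
Population now: 0–14=286, 15–29=1175, 30–44=1314, 45–59=479, 60–74=1010, 75–89=1036
Period 2:
Births: 1175 * 0.24 = 282  |  1314 * 0.167 = 219 → total 501
15–29: 286 * 0.987 = 282
30–44: 1175 * 0.966 = 1135
45–59: 1314 * 0.978 = 1285
60–74: 479 * 0.962 = 461
75–89: 1010 * 0.981 = 991
Net migration: 0–14 − 122 → 379; 75–89 − 122 → 869
Population now: 0–14=379, 15–29=282, 30–44=1135, 45–59=1285, 60–74=461, 75–89=869
Period 3:
Births: 282 * 0.24 = 68  |  1135 * 0.167 = 190 → total 258
15–29: 379 * 0.987 = 374
30–44: 282 * 0.966 = 272
45–59: 1135 * 0.978 = 1110
60–74: 1285 * 0.962 = 1236
75–89: 461 * 0.981 = 452
Net migration: 0–14 − 122 → 136; 75–89 − 122 → 330
Population now: 0–14=136, 15–29=374, 30–44=272, 45–59=1110, 60–74=1236, 75–89=330
Period 4:
Births: 374 * 0.24 = 90  |  272 * 0.167 = 45 → total 135
15–29: 136 * 0.987 = 134
30–44: 374 * 0.966 = 361
45–59: 272 * 0.978 = 266
60–74: 1110 * 0.962 = 1068
75–89: 1236 * 0.981 = 1213
Net migration: 0–14 − 122 → 13; 75–89 − 122 → 1091
Population now: 0–14=13, 15–29=134, 30–44=361, 45–59=266, 60–74=1068, 75–89=1091
Dependents (band 0–14 + band 75–89) = 13 + 1091 = 1104; working-age = 1829; ratio = 1104/1829 × 100 = 60.4

60.4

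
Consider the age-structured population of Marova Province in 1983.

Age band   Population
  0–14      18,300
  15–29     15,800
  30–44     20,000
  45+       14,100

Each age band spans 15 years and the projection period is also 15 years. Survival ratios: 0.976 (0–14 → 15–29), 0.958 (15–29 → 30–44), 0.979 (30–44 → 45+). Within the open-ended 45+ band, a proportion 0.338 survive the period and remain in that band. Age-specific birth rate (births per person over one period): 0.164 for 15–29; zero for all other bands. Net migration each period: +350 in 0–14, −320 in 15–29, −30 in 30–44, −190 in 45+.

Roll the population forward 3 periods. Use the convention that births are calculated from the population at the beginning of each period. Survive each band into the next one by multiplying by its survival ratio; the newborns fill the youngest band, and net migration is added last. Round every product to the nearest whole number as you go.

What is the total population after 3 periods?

29937

Call the bands 1 to 4, youngest first.
Period 1:
Births: 15800 * 0.164 = 2591
Band 2: 18300 * 0.976 = 17861
Band 3: 15800 * 0.958 = 15136
Band 4: 20000 * 0.979 + 14100 * 0.338 = 19580 + 4766 = 24346
Net migration: Band 1 + 350 → 2941; Band 2 − 320 → 17541; Band 3 − 30 → 15106; Band 4 − 190 → 24156
Giving 2941 / 17541 / 15106 / 24156.
Period 2:
Births: 17541 * 0.164 = 2877
Band 2: 2941 * 0.976 = 2870
Band 3: 17541 * 0.958 = 16804
Band 4: 15106 * 0.979 + 24156 * 0.338 = 14789 + 8165 = 22954
Net migration: Band 1 + 350 → 3227; Band 2 − 320 → 2550; Band 3 − 30 → 16774; Band 4 − 190 → 22764
Giving 3227 / 2550 / 16774 / 22764.
Period 3:
Births: 2550 * 0.164 = 418
Band 2: 3227 * 0.976 = 3150
Band 3: 2550 * 0.958 = 2443
Band 4: 16774 * 0.979 + 22764 * 0.338 = 16422 + 7694 = 24116
Net migration: Band 1 + 350 → 768; Band 2 − 320 → 2830; Band 3 − 30 → 2413; Band 4 − 190 → 23926
Giving 768 / 2830 / 2413 / 23926.
Total after period 3: 768 + 2830 + 2413 + 23926 = 29937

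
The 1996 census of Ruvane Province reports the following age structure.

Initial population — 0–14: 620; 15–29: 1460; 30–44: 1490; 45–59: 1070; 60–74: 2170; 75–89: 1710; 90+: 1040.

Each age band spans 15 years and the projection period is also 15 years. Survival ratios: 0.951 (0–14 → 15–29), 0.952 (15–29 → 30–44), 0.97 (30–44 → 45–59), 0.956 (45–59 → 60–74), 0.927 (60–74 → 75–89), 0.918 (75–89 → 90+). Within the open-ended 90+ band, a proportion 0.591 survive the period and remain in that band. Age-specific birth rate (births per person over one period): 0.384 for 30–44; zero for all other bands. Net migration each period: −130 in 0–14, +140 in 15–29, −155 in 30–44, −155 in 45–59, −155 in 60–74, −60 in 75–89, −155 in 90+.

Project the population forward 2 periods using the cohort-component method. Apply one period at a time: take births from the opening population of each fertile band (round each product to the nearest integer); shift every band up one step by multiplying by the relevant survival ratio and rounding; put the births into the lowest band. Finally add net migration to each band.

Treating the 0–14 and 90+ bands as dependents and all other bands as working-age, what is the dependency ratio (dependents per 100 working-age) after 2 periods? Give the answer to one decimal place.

80.2

— Period 1 —
Births: 1490 * 0.384 = 572
15–29: 620 * 0.951 = 590
30–44: 1460 * 0.952 = 1390
45–59: 1490 * 0.97 = 1445
60–74: 1070 * 0.956 = 1023
75–89: 2170 * 0.927 = 2012
90+: 1710 * 0.918 + 1040 * 0.591 = 1570 + 615 = 2185
Net migration: 0–14 − 130 → 442; 15–29 + 140 → 730; 30–44 − 155 → 1235; 45–59 − 155 → 1290; 60–74 − 155 → 868; 75–89 − 60 → 1952; 90+ − 155 → 2030
Population now: 0–14=442, 15–29=730, 30–44=1235, 45–59=1290, 60–74=868, 75–89=1952, 90+=2030
— Period 2 —
Births: 1235 * 0.384 = 474
15–29: 442 * 0.951 = 420
30–44: 730 * 0.952 = 695
45–59: 1235 * 0.97 = 1198
60–74: 1290 * 0.956 = 1233
75–89: 868 * 0.927 = 805
90+: 1952 * 0.918 + 2030 * 0.591 = 1792 + 1200 = 2992
Net migration: 0–14 − 130 → 344; 15–29 + 140 → 560; 30–44 − 155 → 540; 45–59 − 155 → 1043; 60–74 − 155 → 1078; 75–89 − 60 → 745; 90+ − 155 → 2837
Population now: 0–14=344, 15–29=560, 30–44=540, 45–59=1043, 60–74=1078, 75–89=745, 90+=2837
Dependents (band 0–14 + band 90+) = 344 + 2837 = 3181; working-age = 3966; ratio = 3181/3966 × 100 = 80.2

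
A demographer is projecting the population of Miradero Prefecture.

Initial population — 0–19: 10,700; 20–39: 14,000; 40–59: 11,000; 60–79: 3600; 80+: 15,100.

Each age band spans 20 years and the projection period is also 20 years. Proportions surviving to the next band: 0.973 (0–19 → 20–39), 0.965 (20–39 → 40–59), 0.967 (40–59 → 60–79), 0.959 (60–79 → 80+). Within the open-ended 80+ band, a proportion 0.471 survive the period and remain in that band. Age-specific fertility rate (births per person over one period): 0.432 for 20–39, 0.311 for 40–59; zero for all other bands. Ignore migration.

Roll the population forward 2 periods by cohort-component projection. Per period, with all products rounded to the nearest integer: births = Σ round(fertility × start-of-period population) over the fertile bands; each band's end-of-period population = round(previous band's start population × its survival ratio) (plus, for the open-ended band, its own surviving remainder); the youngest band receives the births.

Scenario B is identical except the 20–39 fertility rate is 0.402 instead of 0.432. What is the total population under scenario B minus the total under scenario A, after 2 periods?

-721

Numbering the bands 1..5 from youngest to oldest:
— Period 1 —
Births: 14000 * 0.432 = 6048, 11000 * 0.311 = 3421 → total 9469
Band 2: 10700 * 0.973 = 10411
Band 3: 14000 * 0.965 = 13510
Band 4: 11000 * 0.967 = 10637
Band 5: 3600 * 0.959 + 15100 * 0.471 = 3452 + 7112 = 10564
Giving 9469 / 10411 / 13510 / 10637 / 10564.
— Period 2 —
Births: 10411 * 0.432 = 4498, 13510 * 0.311 = 4202 → total 8700
Band 2: 9469 * 0.973 = 9213
Band 3: 10411 * 0.965 = 10047
Band 4: 13510 * 0.967 = 13064
Band 5: 10637 * 0.959 + 10564 * 0.471 = 10201 + 4976 = 15177
Giving 8700 / 9213 / 10047 / 13064 / 15177.
Scenario A total after 2 periods: 56201
Scenario B projection —
— Period 1 —
Births: 14000 * 0.402 = 5628, 11000 * 0.311 = 3421 → total 9049
Band 2: 10700 * 0.973 = 10411
Band 3: 14000 * 0.965 = 13510
Band 4: 11000 * 0.967 = 10637
Band 5: 3600 * 0.959 + 15100 * 0.471 = 3452 + 7112 = 10564
Giving 9049 / 10411 / 13510 / 10637 / 10564.
— Period 2 —
Births: 10411 * 0.402 = 4185, 13510 * 0.311 = 4202 → total 8387
Band 2: 9049 * 0.973 = 8805
Band 3: 10411 * 0.965 = 10047
Band 4: 13510 * 0.967 = 13064
Band 5: 10637 * 0.959 + 10564 * 0.471 = 10201 + 4976 = 15177
Giving 8387 / 8805 / 10047 / 13064 / 15177.
Scenario B total after 2 periods: 55480
Difference B − A = 55480 − 56201 = -721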